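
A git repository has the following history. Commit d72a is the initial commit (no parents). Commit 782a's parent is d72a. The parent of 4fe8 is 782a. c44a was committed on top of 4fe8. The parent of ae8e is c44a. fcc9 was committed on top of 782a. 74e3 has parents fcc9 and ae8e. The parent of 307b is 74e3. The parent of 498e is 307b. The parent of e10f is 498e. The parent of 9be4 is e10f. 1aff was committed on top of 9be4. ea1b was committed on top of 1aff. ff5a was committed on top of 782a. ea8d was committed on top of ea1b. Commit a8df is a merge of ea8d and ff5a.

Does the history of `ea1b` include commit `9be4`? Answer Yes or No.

Yes

Ancestors of ea1b (commits reachable by following parents): {1aff, 307b, 498e, 4fe8, 74e3, 782a, 9be4, ae8e, c44a, d72a, e10f, ea1b, fcc9}.
9be4 is in that set, so it is an ancestor of ea1b.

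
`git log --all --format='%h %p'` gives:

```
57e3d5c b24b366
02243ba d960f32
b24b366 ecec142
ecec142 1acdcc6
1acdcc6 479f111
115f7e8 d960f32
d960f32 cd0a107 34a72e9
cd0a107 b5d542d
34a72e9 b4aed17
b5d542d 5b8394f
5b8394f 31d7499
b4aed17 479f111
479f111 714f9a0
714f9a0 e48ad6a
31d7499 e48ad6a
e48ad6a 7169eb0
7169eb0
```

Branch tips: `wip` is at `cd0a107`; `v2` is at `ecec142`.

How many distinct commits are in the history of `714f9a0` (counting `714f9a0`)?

Walking parent pointers from 714f9a0: reachable set = {714f9a0, 7169eb0, e48ad6a}.
That is 3 commits.

3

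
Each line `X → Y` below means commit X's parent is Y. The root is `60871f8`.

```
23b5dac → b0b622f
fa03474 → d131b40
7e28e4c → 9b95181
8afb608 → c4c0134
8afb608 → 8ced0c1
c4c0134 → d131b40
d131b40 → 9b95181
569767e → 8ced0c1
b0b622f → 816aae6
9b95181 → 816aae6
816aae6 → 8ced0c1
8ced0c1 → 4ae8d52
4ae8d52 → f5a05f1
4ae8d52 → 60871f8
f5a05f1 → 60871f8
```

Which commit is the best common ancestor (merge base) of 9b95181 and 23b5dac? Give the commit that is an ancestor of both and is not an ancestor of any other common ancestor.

Ancestors of 9b95181: {4ae8d52, 60871f8, 816aae6, 8ced0c1, 9b95181, f5a05f1}.
Ancestors of 23b5dac: {23b5dac, 4ae8d52, 60871f8, 816aae6, 8ced0c1, b0b622f, f5a05f1}.
Common ancestors: {4ae8d52, 60871f8, 816aae6, 8ced0c1, f5a05f1}.
Among these, 816aae6 is not an ancestor of any other common ancestor — it is the merge base.

816aae6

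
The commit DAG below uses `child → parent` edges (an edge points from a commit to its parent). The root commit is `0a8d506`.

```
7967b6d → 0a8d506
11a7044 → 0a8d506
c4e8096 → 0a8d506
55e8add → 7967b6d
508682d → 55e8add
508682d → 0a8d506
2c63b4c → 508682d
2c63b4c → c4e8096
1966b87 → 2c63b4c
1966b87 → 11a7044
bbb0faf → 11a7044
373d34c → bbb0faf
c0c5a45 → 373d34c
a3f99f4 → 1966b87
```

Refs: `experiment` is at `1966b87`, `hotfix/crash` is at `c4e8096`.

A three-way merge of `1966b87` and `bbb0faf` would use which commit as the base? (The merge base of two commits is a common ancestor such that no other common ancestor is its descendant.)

Ancestors of 1966b87: {0a8d506, 11a7044, 1966b87, 2c63b4c, 508682d, 55e8add, 7967b6d, c4e8096}.
Ancestors of bbb0faf: {0a8d506, 11a7044, bbb0faf}.
Common ancestors: {0a8d506, 11a7044}.
Among these, 11a7044 is not an ancestor of any other common ancestor — it is the merge base.

11a7044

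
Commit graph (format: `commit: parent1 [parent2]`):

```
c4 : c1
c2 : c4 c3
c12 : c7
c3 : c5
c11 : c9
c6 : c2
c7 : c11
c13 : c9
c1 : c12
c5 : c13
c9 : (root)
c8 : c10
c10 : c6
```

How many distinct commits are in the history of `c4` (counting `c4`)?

Walking parent pointers from c4: reachable set = {c1, c11, c12, c4, c7, c9}.
That is 6 commits.

6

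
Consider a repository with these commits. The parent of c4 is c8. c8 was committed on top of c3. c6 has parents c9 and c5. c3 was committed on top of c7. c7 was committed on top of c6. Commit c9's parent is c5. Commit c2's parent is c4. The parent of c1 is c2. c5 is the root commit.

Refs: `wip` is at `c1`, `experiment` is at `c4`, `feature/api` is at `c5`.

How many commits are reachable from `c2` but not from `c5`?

Reachable from c2: {c2, c3, c4, c5, c6, c7, c8, c9}.
Reachable from c5: {c5}.
In c2's history but not c5's: {c2, c3, c4, c6, c7, c8, c9} — 7 commits.

7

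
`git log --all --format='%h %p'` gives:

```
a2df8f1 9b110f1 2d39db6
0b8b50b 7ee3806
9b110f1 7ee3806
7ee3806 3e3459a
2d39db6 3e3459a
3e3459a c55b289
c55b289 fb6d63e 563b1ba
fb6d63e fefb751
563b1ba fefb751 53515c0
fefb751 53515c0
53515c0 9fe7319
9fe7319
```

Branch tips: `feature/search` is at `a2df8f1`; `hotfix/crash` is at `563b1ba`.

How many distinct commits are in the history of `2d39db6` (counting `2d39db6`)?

Walking parent pointers from 2d39db6: reachable set = {2d39db6, 3e3459a, 53515c0, 563b1ba, 9fe7319, c55b289, fb6d63e, fefb751}.
That is 8 commits.

8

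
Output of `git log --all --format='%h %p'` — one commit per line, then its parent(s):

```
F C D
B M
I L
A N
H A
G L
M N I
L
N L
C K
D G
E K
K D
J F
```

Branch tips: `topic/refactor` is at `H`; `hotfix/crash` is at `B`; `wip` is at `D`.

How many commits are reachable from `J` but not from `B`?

Reachable from J: {C, D, F, G, J, K, L}.
Reachable from B: {B, I, L, M, N}.
In J's history but not B's: {C, D, F, G, J, K} — 6 commits.

6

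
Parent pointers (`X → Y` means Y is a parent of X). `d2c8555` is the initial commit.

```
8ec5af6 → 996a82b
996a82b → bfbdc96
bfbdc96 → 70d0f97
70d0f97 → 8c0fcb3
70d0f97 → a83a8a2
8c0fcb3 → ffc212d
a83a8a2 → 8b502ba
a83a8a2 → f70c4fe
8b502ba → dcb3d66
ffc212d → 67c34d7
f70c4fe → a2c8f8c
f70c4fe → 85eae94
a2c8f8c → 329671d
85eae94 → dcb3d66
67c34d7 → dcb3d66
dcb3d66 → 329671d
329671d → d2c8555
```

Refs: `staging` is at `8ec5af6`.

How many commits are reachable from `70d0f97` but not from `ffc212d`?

7

Reachable from 70d0f97: {329671d, 67c34d7, 70d0f97, 85eae94, 8b502ba, 8c0fcb3, a2c8f8c, a83a8a2, d2c8555, dcb3d66, f70c4fe, ffc212d}.
Reachable from ffc212d: {329671d, 67c34d7, d2c8555, dcb3d66, ffc212d}.
In 70d0f97's history but not ffc212d's: {70d0f97, 85eae94, 8b502ba, 8c0fcb3, a2c8f8c, a83a8a2, f70c4fe} — 7 commits.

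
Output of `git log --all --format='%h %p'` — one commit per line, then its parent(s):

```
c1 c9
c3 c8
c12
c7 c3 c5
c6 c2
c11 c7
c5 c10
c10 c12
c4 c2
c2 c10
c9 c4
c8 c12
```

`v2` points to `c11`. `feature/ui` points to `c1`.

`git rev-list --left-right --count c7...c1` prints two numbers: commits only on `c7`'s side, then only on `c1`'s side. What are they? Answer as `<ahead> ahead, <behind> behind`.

Reachable from c7: {c10, c12, c3, c5, c7, c8}.
Reachable from c1: {c1, c10, c12, c2, c4, c9}.
Only in c7's history (ahead): {c3, c5, c7, c8} — 4.
Only in c1's history (behind): {c1, c2, c4, c9} — 4.

4 ahead, 4 behind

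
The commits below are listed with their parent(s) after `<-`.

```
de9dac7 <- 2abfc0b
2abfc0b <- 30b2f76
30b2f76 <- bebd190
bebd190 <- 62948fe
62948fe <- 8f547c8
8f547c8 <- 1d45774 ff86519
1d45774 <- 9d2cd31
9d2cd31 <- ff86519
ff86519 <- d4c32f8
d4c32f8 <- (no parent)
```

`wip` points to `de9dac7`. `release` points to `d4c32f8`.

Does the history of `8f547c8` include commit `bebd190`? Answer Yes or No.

No

Ancestors of 8f547c8: {1d45774, 8f547c8, 9d2cd31, d4c32f8, ff86519}.
bebd190 is not in that set, so it is not an ancestor of 8f547c8.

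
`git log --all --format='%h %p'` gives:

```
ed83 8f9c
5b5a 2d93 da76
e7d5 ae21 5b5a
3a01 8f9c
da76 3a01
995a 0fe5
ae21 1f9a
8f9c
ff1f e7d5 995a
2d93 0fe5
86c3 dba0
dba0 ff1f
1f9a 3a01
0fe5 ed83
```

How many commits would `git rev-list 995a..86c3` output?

10

Reachable from 86c3: {0fe5, 1f9a, 2d93, 3a01, 5b5a, 86c3, 8f9c, 995a, ae21, da76, dba0, e7d5, ed83, ff1f}.
Reachable from 995a: {0fe5, 8f9c, 995a, ed83}.
In 86c3's history but not 995a's: {1f9a, 2d93, 3a01, 5b5a, 86c3, ae21, da76, dba0, e7d5, ff1f} — 10 commits.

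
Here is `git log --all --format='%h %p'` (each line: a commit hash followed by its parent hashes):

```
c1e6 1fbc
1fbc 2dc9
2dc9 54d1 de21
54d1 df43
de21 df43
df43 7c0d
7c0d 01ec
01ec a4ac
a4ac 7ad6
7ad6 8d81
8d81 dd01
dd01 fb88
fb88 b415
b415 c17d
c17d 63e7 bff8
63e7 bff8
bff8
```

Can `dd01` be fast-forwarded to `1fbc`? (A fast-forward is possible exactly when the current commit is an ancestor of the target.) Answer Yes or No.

A fast-forward from dd01 to 1fbc is possible iff dd01 is an ancestor of 1fbc.
Ancestors of 1fbc: {01ec, 1fbc, 2dc9, 54d1, 63e7, 7ad6, 7c0d, 8d81, a4ac, b415, bff8, c17d, dd01, de21, df43, fb88}.
dd01 is among them, so fast-forward is possible.

Yes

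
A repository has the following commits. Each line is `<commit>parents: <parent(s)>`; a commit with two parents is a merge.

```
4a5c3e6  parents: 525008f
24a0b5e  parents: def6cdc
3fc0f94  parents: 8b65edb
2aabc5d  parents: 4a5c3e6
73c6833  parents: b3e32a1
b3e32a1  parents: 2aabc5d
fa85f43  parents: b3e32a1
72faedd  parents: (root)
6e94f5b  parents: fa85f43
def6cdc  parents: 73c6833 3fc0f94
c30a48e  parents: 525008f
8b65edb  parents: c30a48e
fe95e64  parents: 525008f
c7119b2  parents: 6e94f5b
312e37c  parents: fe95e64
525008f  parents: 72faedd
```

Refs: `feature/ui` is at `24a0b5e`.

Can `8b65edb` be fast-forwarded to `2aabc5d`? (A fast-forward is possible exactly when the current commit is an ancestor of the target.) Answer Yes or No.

A fast-forward from 8b65edb to 2aabc5d is possible iff 8b65edb is an ancestor of 2aabc5d.
Ancestors of 2aabc5d: {2aabc5d, 4a5c3e6, 525008f, 72faedd}.
8b65edb is not among them, so fast-forward is not possible.

No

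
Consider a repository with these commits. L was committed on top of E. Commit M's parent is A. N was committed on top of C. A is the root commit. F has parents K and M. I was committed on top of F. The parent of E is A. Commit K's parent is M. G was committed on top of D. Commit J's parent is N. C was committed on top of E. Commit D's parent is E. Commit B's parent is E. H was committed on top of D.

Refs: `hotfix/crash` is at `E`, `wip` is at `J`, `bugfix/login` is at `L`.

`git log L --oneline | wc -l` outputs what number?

Walking parent pointers from L: reachable set = {A, E, L}.
That is 3 commits.

3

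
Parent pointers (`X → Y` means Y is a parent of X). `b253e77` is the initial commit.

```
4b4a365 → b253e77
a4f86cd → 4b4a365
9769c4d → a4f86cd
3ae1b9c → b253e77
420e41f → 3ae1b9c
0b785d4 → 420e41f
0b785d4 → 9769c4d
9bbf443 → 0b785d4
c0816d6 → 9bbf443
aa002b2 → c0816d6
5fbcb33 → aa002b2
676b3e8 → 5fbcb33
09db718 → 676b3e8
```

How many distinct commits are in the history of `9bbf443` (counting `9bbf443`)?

8

Walking parent pointers from 9bbf443: reachable set = {0b785d4, 3ae1b9c, 420e41f, 4b4a365, 9769c4d, 9bbf443, a4f86cd, b253e77}.
That is 8 commits.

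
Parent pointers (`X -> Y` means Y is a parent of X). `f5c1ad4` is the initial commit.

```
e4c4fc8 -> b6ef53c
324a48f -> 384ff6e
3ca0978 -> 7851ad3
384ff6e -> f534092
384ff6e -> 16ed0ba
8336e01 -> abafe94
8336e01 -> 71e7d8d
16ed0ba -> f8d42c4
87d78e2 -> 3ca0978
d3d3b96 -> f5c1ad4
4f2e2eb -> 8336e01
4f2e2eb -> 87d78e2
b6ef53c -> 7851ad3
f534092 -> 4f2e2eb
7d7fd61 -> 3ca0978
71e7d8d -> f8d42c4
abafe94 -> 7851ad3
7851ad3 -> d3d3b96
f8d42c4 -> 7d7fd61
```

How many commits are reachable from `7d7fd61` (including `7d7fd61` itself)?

Walking parent pointers from 7d7fd61: reachable set = {3ca0978, 7851ad3, 7d7fd61, d3d3b96, f5c1ad4}.
That is 5 commits.

5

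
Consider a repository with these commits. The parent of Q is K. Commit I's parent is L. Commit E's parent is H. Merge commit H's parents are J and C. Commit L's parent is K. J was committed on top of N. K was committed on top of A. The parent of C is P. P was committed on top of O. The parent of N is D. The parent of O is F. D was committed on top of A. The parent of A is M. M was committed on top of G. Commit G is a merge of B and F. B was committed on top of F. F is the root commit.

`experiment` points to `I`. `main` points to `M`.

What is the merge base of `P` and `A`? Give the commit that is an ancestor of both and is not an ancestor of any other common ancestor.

Ancestors of P: {F, O, P}.
Ancestors of A: {A, B, F, G, M}.
Common ancestors: {F}.
The only common ancestor is F, so it is the merge base.

F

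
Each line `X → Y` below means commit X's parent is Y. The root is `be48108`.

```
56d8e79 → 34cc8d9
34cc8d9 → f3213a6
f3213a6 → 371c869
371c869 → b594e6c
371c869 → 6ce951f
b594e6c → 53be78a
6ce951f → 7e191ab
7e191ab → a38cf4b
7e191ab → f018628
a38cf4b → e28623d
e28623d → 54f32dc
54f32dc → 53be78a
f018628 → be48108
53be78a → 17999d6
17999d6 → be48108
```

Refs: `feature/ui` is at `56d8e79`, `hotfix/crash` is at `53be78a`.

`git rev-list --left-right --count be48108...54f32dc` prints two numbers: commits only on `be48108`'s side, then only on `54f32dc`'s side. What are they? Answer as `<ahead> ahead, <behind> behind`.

Reachable from be48108: {be48108}.
Reachable from 54f32dc: {17999d6, 53be78a, 54f32dc, be48108}.
Only in be48108's history (ahead): {} — 0.
Only in 54f32dc's history (behind): {17999d6, 53be78a, 54f32dc} — 3.

0 ahead, 3 behind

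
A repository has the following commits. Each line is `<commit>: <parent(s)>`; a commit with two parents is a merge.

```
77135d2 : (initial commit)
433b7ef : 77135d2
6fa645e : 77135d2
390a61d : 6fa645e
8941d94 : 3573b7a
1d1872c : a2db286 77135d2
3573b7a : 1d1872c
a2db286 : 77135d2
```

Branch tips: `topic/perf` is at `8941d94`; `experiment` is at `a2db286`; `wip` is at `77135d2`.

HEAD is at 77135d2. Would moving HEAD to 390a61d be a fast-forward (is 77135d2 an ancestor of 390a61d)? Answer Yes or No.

Yes

A fast-forward from 77135d2 to 390a61d is possible iff 77135d2 is an ancestor of 390a61d.
Ancestors of 390a61d: {390a61d, 6fa645e, 77135d2}.
77135d2 is among them, so fast-forward is possible.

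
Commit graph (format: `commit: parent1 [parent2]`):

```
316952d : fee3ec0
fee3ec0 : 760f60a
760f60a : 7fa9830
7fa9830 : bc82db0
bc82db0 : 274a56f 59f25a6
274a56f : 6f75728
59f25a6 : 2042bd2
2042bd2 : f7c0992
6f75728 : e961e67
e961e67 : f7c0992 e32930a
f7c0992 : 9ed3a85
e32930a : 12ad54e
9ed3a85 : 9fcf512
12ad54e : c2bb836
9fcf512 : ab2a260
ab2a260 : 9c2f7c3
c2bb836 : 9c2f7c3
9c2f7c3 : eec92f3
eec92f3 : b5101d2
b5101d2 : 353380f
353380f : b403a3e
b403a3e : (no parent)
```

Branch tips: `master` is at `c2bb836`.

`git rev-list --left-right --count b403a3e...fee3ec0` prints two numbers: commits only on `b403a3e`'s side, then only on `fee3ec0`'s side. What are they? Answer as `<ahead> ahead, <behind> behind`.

0 ahead, 20 behind

Reachable from b403a3e: {b403a3e}.
Reachable from fee3ec0: {12ad54e, 2042bd2, 274a56f, 353380f, 59f25a6, 6f75728, 760f60a, 7fa9830, 9c2f7c3, 9ed3a85, 9fcf512, ab2a260, b403a3e, b5101d2, bc82db0, c2bb836, e32930a, e961e67, eec92f3, f7c0992, fee3ec0}.
Only in b403a3e's history (ahead): {} — 0.
Only in fee3ec0's history (behind): {12ad54e, 2042bd2, 274a56f, 353380f, 59f25a6, 6f75728, 760f60a, 7fa9830, 9c2f7c3, 9ed3a85, 9fcf512, ab2a260, b5101d2, bc82db0, c2bb836, e32930a, e961e67, eec92f3, f7c0992, fee3ec0} — 20.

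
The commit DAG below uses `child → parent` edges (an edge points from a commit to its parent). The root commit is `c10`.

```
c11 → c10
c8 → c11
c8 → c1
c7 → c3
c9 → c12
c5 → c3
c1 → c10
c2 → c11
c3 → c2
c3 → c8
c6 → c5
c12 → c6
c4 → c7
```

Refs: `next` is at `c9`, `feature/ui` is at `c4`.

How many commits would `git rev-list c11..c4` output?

6

Reachable from c4: {c1, c10, c11, c2, c3, c4, c7, c8}.
Reachable from c11: {c10, c11}.
In c4's history but not c11's: {c1, c2, c3, c4, c7, c8} — 6 commits.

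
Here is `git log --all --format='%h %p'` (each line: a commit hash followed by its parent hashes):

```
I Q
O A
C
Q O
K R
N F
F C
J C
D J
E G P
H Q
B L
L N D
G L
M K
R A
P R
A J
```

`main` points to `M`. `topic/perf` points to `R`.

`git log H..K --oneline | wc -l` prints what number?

Reachable from K: {A, C, J, K, R}.
Reachable from H: {A, C, H, J, O, Q}.
In K's history but not H's: {K, R} — 2 commits.

2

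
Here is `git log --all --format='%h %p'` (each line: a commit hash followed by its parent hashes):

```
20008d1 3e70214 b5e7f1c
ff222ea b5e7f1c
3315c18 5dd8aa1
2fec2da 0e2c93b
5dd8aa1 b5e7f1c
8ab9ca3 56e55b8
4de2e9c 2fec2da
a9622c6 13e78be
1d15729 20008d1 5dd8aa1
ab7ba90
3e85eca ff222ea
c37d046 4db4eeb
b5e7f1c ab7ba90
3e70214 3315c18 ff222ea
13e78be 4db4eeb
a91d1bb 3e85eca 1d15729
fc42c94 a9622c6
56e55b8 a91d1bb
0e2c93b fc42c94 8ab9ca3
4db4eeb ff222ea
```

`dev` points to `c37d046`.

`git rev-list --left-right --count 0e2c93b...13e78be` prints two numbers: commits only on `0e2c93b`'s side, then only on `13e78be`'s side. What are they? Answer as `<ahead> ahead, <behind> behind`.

Reachable from 0e2c93b: {0e2c93b, 13e78be, 1d15729, 20008d1, 3315c18, 3e70214, 3e85eca, 4db4eeb, 56e55b8, 5dd8aa1, 8ab9ca3, a91d1bb, a9622c6, ab7ba90, b5e7f1c, fc42c94, ff222ea}.
Reachable from 13e78be: {13e78be, 4db4eeb, ab7ba90, b5e7f1c, ff222ea}.
Only in 0e2c93b's history (ahead): {0e2c93b, 1d15729, 20008d1, 3315c18, 3e70214, 3e85eca, 56e55b8, 5dd8aa1, 8ab9ca3, a91d1bb, a9622c6, fc42c94} — 12.
Only in 13e78be's history (behind): {} — 0.

12 ahead, 0 behind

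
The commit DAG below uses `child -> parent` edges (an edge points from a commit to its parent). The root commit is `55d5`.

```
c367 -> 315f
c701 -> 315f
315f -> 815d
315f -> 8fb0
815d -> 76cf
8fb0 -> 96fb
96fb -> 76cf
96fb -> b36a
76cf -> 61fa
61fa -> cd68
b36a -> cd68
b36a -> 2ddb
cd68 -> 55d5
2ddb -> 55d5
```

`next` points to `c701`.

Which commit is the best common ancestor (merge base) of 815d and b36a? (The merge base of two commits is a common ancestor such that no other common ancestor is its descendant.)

Ancestors of 815d: {55d5, 61fa, 76cf, 815d, cd68}.
Ancestors of b36a: {2ddb, 55d5, b36a, cd68}.
Common ancestors: {55d5, cd68}.
Among these, cd68 is not an ancestor of any other common ancestor — it is the merge base.

cd68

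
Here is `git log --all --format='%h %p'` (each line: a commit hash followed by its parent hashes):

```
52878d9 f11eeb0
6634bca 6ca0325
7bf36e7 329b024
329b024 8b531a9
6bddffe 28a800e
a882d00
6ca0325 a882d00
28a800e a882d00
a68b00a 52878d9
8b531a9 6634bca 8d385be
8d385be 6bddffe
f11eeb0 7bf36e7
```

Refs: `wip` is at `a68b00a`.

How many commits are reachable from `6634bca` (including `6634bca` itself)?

3

Walking parent pointers from 6634bca: reachable set = {6634bca, 6ca0325, a882d00}.
That is 3 commits.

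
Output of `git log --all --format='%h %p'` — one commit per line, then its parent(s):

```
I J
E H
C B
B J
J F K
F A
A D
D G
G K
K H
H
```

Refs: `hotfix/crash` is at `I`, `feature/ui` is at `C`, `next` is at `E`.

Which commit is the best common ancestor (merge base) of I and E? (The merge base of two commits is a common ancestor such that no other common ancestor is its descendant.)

Ancestors of I: {A, D, F, G, H, I, J, K}.
Ancestors of E: {E, H}.
Common ancestors: {H}.
The only common ancestor is H, so it is the merge base.

H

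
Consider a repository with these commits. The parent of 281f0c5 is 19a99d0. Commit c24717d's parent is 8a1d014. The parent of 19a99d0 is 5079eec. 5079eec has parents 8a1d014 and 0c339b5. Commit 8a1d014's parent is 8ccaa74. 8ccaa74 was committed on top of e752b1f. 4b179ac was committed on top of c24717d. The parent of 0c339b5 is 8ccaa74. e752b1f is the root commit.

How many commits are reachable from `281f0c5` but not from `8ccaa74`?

5

Reachable from 281f0c5: {0c339b5, 19a99d0, 281f0c5, 5079eec, 8a1d014, 8ccaa74, e752b1f}.
Reachable from 8ccaa74: {8ccaa74, e752b1f}.
In 281f0c5's history but not 8ccaa74's: {0c339b5, 19a99d0, 281f0c5, 5079eec, 8a1d014} — 5 commits.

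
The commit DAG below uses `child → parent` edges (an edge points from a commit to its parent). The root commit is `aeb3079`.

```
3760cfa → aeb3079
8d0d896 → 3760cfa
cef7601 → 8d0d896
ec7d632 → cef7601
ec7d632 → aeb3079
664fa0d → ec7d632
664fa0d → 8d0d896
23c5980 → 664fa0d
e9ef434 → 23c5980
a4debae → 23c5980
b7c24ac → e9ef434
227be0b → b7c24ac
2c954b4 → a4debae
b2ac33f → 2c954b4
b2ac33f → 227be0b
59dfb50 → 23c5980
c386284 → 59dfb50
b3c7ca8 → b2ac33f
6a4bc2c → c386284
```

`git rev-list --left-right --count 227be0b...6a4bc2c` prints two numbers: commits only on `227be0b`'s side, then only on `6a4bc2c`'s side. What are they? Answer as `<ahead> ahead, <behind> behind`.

Reachable from 227be0b: {227be0b, 23c5980, 3760cfa, 664fa0d, 8d0d896, aeb3079, b7c24ac, cef7601, e9ef434, ec7d632}.
Reachable from 6a4bc2c: {23c5980, 3760cfa, 59dfb50, 664fa0d, 6a4bc2c, 8d0d896, aeb3079, c386284, cef7601, ec7d632}.
Only in 227be0b's history (ahead): {227be0b, b7c24ac, e9ef434} — 3.
Only in 6a4bc2c's history (behind): {59dfb50, 6a4bc2c, c386284} — 3.

3 ahead, 3 behind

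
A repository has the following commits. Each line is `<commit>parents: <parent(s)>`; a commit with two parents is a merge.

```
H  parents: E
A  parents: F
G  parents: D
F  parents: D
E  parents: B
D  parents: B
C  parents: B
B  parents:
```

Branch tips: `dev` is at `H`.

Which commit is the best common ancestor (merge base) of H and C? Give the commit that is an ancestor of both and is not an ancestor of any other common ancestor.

B

Ancestors of H: {B, E, H}.
Ancestors of C: {B, C}.
Common ancestors: {B}.
The only common ancestor is B, so it is the merge base.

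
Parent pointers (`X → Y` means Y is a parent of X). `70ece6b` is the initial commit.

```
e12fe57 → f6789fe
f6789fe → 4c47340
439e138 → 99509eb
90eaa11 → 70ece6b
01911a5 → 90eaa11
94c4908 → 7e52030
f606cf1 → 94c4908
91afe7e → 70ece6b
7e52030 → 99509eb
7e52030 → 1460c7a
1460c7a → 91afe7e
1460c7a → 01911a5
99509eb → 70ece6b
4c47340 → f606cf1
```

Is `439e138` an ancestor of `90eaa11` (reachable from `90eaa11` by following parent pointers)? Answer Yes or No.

Ancestors of 90eaa11: {70ece6b, 90eaa11}.
439e138 is not in that set, so it is not an ancestor of 90eaa11.

No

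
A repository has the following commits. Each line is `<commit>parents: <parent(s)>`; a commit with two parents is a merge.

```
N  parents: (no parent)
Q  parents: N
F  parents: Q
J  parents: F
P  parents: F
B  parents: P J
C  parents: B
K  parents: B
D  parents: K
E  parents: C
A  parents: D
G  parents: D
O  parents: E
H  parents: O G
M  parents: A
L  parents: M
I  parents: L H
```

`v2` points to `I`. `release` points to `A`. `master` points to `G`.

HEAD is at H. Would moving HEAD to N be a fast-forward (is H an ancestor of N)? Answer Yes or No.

No

A fast-forward from H to N is possible iff H is an ancestor of N.
Ancestors of N: {N}.
H is not among them, so fast-forward is not possible.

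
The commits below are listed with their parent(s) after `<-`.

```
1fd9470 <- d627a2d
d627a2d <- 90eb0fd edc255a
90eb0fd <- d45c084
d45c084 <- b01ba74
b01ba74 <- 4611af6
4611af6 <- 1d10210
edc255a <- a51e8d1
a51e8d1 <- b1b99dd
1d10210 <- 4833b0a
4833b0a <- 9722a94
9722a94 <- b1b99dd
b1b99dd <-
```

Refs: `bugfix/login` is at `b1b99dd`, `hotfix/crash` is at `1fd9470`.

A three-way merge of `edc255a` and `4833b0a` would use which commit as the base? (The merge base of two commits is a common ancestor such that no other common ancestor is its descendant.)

Ancestors of edc255a: {a51e8d1, b1b99dd, edc255a}.
Ancestors of 4833b0a: {4833b0a, 9722a94, b1b99dd}.
Common ancestors: {b1b99dd}.
The only common ancestor is b1b99dd, so it is the merge base.

b1b99dd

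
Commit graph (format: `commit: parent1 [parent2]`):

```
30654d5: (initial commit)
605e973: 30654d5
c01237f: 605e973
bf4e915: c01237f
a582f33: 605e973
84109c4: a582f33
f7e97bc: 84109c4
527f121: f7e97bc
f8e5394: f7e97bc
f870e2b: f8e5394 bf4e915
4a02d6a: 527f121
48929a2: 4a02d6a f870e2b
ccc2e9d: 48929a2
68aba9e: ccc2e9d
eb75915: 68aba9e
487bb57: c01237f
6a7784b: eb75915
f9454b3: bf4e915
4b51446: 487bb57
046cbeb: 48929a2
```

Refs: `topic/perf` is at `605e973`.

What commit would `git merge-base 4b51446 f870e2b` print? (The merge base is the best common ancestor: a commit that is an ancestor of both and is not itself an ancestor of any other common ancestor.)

Ancestors of 4b51446: {30654d5, 487bb57, 4b51446, 605e973, c01237f}.
Ancestors of f870e2b: {30654d5, 605e973, 84109c4, a582f33, bf4e915, c01237f, f7e97bc, f870e2b, f8e5394}.
Common ancestors: {30654d5, 605e973, c01237f}.
Among these, c01237f is not an ancestor of any other common ancestor — it is the merge base.

c01237f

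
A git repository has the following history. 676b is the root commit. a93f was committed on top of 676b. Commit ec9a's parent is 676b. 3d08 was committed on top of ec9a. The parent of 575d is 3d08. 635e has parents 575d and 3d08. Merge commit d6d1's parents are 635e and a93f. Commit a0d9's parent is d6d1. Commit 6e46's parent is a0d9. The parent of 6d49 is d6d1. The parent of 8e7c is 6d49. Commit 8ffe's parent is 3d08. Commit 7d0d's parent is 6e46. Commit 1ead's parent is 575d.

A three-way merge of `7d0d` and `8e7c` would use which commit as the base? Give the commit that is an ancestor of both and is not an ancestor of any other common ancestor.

Ancestors of 7d0d: {3d08, 575d, 635e, 676b, 6e46, 7d0d, a0d9, a93f, d6d1, ec9a}.
Ancestors of 8e7c: {3d08, 575d, 635e, 676b, 6d49, 8e7c, a93f, d6d1, ec9a}.
Common ancestors: {3d08, 575d, 635e, 676b, a93f, d6d1, ec9a}.
Among these, d6d1 is not an ancestor of any other common ancestor — it is the merge base.

d6d1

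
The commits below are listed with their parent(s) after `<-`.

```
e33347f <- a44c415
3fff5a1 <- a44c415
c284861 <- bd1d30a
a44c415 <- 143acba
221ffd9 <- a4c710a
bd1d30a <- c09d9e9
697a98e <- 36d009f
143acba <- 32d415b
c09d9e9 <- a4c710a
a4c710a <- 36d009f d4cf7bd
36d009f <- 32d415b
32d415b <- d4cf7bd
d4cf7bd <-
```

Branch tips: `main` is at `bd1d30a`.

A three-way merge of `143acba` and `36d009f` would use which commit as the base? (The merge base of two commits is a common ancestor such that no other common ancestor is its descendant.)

Ancestors of 143acba: {143acba, 32d415b, d4cf7bd}.
Ancestors of 36d009f: {32d415b, 36d009f, d4cf7bd}.
Common ancestors: {32d415b, d4cf7bd}.
Among these, 32d415b is not an ancestor of any other common ancestor — it is the merge base.

32d415b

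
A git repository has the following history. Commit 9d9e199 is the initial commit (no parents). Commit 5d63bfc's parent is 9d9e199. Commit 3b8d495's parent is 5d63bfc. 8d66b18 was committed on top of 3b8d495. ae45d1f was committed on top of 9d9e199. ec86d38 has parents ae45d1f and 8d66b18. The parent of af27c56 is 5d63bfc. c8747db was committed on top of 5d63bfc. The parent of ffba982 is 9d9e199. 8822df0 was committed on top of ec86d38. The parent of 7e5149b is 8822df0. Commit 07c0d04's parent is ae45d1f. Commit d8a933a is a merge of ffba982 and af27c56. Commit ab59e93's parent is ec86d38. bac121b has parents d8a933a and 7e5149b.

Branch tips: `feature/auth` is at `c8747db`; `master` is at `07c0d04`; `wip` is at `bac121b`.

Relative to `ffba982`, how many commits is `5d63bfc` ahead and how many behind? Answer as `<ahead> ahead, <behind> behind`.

1 ahead, 1 behind

Reachable from 5d63bfc: {5d63bfc, 9d9e199}.
Reachable from ffba982: {9d9e199, ffba982}.
Only in 5d63bfc's history (ahead): {5d63bfc} — 1.
Only in ffba982's history (behind): {ffba982} — 1.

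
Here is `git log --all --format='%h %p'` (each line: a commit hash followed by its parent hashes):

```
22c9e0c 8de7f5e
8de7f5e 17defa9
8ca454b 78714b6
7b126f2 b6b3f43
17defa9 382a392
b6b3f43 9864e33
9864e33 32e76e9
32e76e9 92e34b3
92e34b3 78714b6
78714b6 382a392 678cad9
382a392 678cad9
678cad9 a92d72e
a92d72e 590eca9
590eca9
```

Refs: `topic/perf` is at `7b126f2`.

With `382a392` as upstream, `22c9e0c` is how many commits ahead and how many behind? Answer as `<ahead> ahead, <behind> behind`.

Reachable from 22c9e0c: {17defa9, 22c9e0c, 382a392, 590eca9, 678cad9, 8de7f5e, a92d72e}.
Reachable from 382a392: {382a392, 590eca9, 678cad9, a92d72e}.
Only in 22c9e0c's history (ahead): {17defa9, 22c9e0c, 8de7f5e} — 3.
Only in 382a392's history (behind): {} — 0.

3 ahead, 0 behind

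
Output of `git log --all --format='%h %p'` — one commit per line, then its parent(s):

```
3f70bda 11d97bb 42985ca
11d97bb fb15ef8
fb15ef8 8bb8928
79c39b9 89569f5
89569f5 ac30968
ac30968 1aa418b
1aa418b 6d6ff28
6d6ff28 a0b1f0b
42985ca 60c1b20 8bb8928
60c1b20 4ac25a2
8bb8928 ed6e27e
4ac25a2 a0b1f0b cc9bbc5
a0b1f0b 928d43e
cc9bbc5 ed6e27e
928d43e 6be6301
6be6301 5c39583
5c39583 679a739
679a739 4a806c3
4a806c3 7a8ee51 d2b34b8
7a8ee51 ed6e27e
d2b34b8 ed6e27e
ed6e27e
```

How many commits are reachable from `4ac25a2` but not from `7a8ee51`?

9

Reachable from 4ac25a2: {4a806c3, 4ac25a2, 5c39583, 679a739, 6be6301, 7a8ee51, 928d43e, a0b1f0b, cc9bbc5, d2b34b8, ed6e27e}.
Reachable from 7a8ee51: {7a8ee51, ed6e27e}.
In 4ac25a2's history but not 7a8ee51's: {4a806c3, 4ac25a2, 5c39583, 679a739, 6be6301, 928d43e, a0b1f0b, cc9bbc5, d2b34b8} — 9 commits.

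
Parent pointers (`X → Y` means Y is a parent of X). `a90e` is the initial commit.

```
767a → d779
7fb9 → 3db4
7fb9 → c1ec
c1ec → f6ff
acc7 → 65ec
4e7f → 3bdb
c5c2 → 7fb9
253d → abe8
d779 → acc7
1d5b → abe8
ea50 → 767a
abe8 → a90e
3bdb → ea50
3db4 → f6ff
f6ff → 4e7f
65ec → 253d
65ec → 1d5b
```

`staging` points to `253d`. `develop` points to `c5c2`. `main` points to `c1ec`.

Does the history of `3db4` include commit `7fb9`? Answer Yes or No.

No

Ancestors of 3db4: {1d5b, 253d, 3bdb, 3db4, 4e7f, 65ec, 767a, a90e, abe8, acc7, d779, ea50, f6ff}.
7fb9 is not in that set, so it is not an ancestor of 3db4.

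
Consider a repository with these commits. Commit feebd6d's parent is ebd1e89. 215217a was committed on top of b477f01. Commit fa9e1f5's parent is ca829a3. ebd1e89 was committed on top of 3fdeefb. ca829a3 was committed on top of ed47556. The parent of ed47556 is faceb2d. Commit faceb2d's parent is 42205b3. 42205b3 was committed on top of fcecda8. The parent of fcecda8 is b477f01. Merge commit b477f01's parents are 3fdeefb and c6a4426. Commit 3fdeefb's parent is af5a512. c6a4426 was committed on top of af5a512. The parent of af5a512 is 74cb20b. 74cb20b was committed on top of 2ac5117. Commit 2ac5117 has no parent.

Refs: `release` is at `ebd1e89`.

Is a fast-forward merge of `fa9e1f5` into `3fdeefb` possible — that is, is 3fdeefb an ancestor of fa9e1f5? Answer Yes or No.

A fast-forward from 3fdeefb to fa9e1f5 is possible iff 3fdeefb is an ancestor of fa9e1f5.
Ancestors of fa9e1f5: {2ac5117, 3fdeefb, 42205b3, 74cb20b, af5a512, b477f01, c6a4426, ca829a3, ed47556, fa9e1f5, faceb2d, fcecda8}.
3fdeefb is among them, so fast-forward is possible.

Yes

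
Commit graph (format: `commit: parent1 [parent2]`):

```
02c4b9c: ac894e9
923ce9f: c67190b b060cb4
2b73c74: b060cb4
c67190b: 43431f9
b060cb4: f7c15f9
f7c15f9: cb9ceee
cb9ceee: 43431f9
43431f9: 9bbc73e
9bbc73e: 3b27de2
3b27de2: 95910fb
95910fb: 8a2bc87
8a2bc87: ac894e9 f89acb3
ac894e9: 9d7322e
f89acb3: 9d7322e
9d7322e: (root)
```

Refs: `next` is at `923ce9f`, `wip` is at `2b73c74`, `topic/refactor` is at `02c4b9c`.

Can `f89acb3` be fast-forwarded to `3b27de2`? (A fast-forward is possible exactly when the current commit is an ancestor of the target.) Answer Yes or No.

Yes

A fast-forward from f89acb3 to 3b27de2 is possible iff f89acb3 is an ancestor of 3b27de2.
Ancestors of 3b27de2: {3b27de2, 8a2bc87, 95910fb, 9d7322e, ac894e9, f89acb3}.
f89acb3 is among them, so fast-forward is possible.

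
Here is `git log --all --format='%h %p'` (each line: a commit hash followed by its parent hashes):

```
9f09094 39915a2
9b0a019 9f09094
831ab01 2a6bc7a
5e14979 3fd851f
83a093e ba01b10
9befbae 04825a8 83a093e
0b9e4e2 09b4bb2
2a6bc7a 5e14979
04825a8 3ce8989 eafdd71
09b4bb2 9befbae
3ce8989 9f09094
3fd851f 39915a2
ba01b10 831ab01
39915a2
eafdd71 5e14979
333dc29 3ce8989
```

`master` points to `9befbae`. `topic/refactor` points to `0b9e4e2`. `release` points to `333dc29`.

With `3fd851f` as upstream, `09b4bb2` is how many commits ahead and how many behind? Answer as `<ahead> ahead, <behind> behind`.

Reachable from 09b4bb2: {04825a8, 09b4bb2, 2a6bc7a, 39915a2, 3ce8989, 3fd851f, 5e14979, 831ab01, 83a093e, 9befbae, 9f09094, ba01b10, eafdd71}.
Reachable from 3fd851f: {39915a2, 3fd851f}.
Only in 09b4bb2's history (ahead): {04825a8, 09b4bb2, 2a6bc7a, 3ce8989, 5e14979, 831ab01, 83a093e, 9befbae, 9f09094, ba01b10, eafdd71} — 11.
Only in 3fd851f's history (behind): {} — 0.

11 ahead, 0 behind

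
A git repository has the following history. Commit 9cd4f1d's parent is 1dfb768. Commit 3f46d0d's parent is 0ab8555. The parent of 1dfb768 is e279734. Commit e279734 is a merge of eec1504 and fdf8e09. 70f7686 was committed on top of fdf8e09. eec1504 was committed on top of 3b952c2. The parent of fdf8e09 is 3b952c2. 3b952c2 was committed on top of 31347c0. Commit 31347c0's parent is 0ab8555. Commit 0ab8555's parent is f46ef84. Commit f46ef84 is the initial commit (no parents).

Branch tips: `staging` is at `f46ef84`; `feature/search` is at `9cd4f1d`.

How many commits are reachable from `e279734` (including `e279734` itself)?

Walking parent pointers from e279734: reachable set = {0ab8555, 31347c0, 3b952c2, e279734, eec1504, f46ef84, fdf8e09}.
That is 7 commits.

7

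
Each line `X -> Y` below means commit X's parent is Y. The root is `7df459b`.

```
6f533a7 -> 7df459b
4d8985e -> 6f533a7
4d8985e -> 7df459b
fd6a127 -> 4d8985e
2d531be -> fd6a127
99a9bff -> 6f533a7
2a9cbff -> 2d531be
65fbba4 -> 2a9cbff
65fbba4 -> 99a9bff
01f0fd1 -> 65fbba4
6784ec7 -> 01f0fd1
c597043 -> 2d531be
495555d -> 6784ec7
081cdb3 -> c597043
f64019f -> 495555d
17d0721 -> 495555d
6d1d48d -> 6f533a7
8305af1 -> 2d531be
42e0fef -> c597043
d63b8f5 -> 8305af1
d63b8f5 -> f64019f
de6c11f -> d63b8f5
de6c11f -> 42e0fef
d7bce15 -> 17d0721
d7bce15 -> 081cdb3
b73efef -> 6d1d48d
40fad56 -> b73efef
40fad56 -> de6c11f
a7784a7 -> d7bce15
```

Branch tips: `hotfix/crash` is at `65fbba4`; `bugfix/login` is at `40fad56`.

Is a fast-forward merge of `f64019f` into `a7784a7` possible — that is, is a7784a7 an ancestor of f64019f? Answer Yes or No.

No

A fast-forward from a7784a7 to f64019f is possible iff a7784a7 is an ancestor of f64019f.
Ancestors of f64019f: {01f0fd1, 2a9cbff, 2d531be, 495555d, 4d8985e, 65fbba4, 6784ec7, 6f533a7, 7df459b, 99a9bff, f64019f, fd6a127}.
a7784a7 is not among them, so fast-forward is not possible.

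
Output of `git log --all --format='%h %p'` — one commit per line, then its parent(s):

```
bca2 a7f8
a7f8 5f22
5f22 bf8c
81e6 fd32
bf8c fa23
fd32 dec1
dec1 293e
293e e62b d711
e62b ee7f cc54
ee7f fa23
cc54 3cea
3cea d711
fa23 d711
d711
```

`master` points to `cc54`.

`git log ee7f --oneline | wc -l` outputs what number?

Walking parent pointers from ee7f: reachable set = {d711, ee7f, fa23}.
That is 3 commits.

3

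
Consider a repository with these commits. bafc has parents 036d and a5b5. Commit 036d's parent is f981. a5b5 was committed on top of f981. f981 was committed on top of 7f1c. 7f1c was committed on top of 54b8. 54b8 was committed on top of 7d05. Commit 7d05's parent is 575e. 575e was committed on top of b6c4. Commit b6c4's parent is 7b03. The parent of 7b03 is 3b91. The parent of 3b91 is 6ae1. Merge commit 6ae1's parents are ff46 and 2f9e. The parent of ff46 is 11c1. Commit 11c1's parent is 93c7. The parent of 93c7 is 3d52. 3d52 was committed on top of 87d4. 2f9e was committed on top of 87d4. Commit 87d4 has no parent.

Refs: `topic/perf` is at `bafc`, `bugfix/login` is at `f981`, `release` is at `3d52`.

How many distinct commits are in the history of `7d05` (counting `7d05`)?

12

Walking parent pointers from 7d05: reachable set = {11c1, 2f9e, 3b91, 3d52, 575e, 6ae1, 7b03, 7d05, 87d4, 93c7, b6c4, ff46}.
That is 12 commits.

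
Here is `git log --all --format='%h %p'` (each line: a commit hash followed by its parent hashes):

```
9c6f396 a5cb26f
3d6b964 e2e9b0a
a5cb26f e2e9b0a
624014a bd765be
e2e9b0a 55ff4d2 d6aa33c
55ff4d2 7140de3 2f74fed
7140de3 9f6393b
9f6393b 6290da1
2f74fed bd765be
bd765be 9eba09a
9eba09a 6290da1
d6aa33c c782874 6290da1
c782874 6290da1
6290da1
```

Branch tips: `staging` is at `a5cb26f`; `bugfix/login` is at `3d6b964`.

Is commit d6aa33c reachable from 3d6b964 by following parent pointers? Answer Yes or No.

Ancestors of 3d6b964 (commits reachable by following parents): {2f74fed, 3d6b964, 55ff4d2, 6290da1, 7140de3, 9eba09a, 9f6393b, bd765be, c782874, d6aa33c, e2e9b0a}.
d6aa33c is in that set, so it is an ancestor of 3d6b964.

Yes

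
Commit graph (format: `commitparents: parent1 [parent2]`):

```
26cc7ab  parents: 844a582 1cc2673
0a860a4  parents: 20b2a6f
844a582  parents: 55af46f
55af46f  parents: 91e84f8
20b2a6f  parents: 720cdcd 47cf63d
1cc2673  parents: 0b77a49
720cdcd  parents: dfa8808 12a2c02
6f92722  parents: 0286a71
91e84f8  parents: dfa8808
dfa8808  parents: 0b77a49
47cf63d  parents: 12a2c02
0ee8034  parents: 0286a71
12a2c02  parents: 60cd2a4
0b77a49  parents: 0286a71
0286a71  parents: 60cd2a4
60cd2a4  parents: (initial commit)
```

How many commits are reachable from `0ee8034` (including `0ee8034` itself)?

3

Walking parent pointers from 0ee8034: reachable set = {0286a71, 0ee8034, 60cd2a4}.
That is 3 commits.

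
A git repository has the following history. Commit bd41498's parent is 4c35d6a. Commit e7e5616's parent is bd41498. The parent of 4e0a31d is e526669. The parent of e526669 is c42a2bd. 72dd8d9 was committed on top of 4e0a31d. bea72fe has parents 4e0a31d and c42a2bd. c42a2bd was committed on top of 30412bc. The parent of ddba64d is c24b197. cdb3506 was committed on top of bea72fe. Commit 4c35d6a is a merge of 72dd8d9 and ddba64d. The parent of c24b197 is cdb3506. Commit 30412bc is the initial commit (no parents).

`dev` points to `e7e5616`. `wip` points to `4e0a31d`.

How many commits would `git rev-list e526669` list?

Walking parent pointers from e526669: reachable set = {30412bc, c42a2bd, e526669}.
That is 3 commits.

3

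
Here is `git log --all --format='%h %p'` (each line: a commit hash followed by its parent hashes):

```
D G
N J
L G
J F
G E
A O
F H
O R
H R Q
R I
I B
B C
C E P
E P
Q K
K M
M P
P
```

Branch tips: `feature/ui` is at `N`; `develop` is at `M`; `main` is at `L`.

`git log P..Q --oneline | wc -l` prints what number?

Reachable from Q: {K, M, P, Q}.
Reachable from P: {P}.
In Q's history but not P's: {K, M, Q} — 3 commits.

3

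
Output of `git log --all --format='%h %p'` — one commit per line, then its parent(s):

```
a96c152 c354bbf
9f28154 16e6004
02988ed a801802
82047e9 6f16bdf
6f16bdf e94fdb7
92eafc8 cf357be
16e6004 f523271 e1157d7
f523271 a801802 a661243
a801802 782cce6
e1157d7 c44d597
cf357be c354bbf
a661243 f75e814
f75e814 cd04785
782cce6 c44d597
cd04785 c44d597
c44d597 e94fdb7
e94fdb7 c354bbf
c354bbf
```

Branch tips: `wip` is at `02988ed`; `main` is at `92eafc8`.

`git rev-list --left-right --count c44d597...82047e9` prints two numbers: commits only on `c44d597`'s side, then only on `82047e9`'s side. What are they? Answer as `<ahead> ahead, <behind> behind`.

1 ahead, 2 behind

Reachable from c44d597: {c354bbf, c44d597, e94fdb7}.
Reachable from 82047e9: {6f16bdf, 82047e9, c354bbf, e94fdb7}.
Only in c44d597's history (ahead): {c44d597} — 1.
Only in 82047e9's history (behind): {6f16bdf, 82047e9} — 2.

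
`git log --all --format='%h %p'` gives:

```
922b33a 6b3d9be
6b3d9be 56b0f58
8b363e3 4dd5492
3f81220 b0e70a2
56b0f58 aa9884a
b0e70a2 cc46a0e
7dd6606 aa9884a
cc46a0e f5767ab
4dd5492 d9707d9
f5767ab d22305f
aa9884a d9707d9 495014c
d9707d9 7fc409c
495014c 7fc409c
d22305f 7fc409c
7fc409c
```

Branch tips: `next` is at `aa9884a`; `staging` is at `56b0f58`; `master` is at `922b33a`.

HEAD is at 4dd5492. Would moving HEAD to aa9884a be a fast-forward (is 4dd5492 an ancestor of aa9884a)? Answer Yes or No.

No

A fast-forward from 4dd5492 to aa9884a is possible iff 4dd5492 is an ancestor of aa9884a.
Ancestors of aa9884a: {495014c, 7fc409c, aa9884a, d9707d9}.
4dd5492 is not among them, so fast-forward is not possible.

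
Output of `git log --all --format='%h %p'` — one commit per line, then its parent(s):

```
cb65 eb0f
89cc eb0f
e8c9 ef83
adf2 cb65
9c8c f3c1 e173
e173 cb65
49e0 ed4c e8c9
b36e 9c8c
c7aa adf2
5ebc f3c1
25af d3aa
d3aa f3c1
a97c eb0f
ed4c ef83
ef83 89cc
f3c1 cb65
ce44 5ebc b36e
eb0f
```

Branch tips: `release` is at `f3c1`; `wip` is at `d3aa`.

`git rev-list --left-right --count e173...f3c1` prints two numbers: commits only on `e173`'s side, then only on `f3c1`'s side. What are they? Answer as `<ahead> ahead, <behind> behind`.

Reachable from e173: {cb65, e173, eb0f}.
Reachable from f3c1: {cb65, eb0f, f3c1}.
Only in e173's history (ahead): {e173} — 1.
Only in f3c1's history (behind): {f3c1} — 1.

1 ahead, 1 behind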